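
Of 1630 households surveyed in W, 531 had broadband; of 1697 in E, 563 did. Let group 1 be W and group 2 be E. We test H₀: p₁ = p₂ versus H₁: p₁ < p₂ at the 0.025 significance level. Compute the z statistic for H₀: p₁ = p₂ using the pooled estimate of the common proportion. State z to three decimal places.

p̂₁ = 531/1630 = 0.32577, p̂₂ = 563/1697 = 0.33176.
Pooled p̂ = (531+563)/(1630+1697) = 1094/3327 = 0.32882.
SE = √(0.220699 × 0.00120277) = 0.01629.
z = (0.32577 − 0.33176)/0.01629 = -0.00599/0.01629 = -0.368.
p-value = P(Z < -0.368) ≈ 0.3565, so at α = 0.025 we fail to reject H₀.

z = -0.368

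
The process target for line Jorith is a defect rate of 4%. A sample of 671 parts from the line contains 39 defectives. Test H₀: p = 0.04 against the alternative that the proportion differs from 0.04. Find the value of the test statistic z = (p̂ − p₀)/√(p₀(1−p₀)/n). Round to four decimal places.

z = 2.3956

p̂ = 39/671 = 0.0581222.
Under H₀, SE = √(0.04·0.96/671) = √(5.7228e-05) = 0.0075649.
z = (0.0581222 − 0.04)/0.0075649 = 0.0181222/0.0075649 = 2.3956.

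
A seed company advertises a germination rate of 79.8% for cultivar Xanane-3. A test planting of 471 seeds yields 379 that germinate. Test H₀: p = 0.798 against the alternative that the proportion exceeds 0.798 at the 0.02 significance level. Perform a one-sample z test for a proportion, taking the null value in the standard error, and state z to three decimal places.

z = 0.361

p̂ = 379/471 = 0.80467.
SE = √(p₀(1−p₀)/n) = √(0.1612/471) = 0.01850.
z = (0.80467 − 0.798)/0.01850 = 0.00667/0.01850 = 0.361.
p-value = P(Z > 0.361) ≈ 0.3592. With α = 0.02, fail to reject H₀.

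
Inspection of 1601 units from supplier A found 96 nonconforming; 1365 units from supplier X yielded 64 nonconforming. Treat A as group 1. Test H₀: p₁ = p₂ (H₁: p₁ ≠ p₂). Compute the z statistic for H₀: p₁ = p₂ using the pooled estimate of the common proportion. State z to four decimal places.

z = 1.5712

p̂₁ = 96/1601 = 0.059963, p̂₂ = 64/1365 = 0.046886.
Pooled p̂ = (96+64)/(1601+1365) = 160/2966 = 0.053945.
SE = √(p̂(1−p̂)(1/n₁+1/n₂)) = √(0.053945·0.946055·0.00135721) = √(6.92648e-05) = 0.008323.
z = (0.059963 − 0.046886)/0.008323 = 0.013077/0.008323 = 1.5712.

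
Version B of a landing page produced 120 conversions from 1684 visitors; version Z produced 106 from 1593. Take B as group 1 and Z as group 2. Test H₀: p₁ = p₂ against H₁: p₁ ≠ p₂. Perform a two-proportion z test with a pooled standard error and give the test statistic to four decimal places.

p̂₁ = 120/1684 = 0.071259, p̂₂ = 106/1593 = 0.066541.
Pooled p̂ = (120+106)/(1684+1593) = 226/3277 = 0.068966.
SE = √(0.0642093 × 0.00122157) = 0.008856.
z = (0.071259 − 0.066541)/0.008856 = 0.004718/0.008856 = 0.5327.

z = 0.5327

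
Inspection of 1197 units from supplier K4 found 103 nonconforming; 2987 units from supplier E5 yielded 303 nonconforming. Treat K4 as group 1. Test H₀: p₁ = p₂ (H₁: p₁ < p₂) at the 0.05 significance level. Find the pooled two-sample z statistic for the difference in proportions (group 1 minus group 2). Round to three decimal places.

p̂₁ = 103/1197 ≈ 0.086048, p̂₂ = 303/2987 ≈ 0.101440.
Pooled p̂ = (103+303)/(1197+2987) = 406/4184 = 0.097036.
SE = √(0.0876203 × 0.00117021) = 0.010126.
z = (0.086048 − 0.101440)/0.010126 = -0.015392/0.010126 = -1.520.
p-value = P(Z < -1.520) ≈ 0.0643. With α = 0.05, fail to reject H₀.

z = -1.520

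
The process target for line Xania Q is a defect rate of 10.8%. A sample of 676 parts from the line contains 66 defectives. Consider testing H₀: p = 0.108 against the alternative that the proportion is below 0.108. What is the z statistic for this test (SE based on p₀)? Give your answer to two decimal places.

z = -0.87

p̂ = 66/676 ≈ 0.0976.
Under H₀, SE = √(0.108·0.892/676) = √(0.000142509) = 0.0119.
z = (0.0976 − 0.108)/0.0119 = -0.0104/0.0119 = -0.87.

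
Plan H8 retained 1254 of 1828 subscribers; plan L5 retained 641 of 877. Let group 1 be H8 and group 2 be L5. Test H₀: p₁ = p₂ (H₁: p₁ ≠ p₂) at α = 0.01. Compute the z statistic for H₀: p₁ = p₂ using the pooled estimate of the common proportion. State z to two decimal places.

z = -2.39

p̂₁ = 1254/1828 = 0.6860, p̂₂ = 641/877 = 0.7309.
Pooled p̂ = (1254+641)/(1828+877) = 1895/2705 = 0.7006.
SE = √(0.209778 × 0.0016873) = 0.0188.
z = (0.6860 − 0.7309)/0.0188 = -0.0449/0.0188 = -2.39.
p-value = 2·P(Z > 2.387) ≈ 0.0170; since p > α = 0.01, fail to reject H₀.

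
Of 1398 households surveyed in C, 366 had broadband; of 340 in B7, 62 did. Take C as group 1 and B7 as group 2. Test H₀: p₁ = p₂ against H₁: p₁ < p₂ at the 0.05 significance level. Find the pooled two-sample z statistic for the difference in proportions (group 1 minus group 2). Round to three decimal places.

z = 3.050

p̂₁ = 366/1398 ≈ 0.26180, p̂₂ = 62/340 ≈ 0.18235.
Pooled p̂ = (366+62)/(1398+340) = 428/1738 = 0.24626.
SE = √(0.185616 × 0.00365648) = 0.02605.
z = (0.26180 − 0.18235)/0.02605 = 0.07945/0.02605 = 3.050.
p-value = P(Z < 3.050) ≈ 0.9989. With α = 0.05, fail to reject H₀.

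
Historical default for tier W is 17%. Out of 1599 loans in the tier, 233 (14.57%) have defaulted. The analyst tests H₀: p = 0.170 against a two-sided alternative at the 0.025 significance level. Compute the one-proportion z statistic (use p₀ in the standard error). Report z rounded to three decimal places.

z = -2.585

p̂ = 233/1599 ≈ 0.145716.
Under H₀, SE = √(0.17·0.83/1599) = √(8.82427e-05) = 0.009394.
z = (0.145716 − 0.17)/0.009394 = -0.024284/0.009394 = -2.585.
p-value = 2·P(Z > 2.585) ≈ 0.0097; since p < α = 0.025, reject H₀.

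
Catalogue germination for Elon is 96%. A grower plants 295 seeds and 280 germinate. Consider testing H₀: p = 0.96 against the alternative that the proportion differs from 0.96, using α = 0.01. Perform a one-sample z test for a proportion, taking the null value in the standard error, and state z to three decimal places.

p̂ = 280/295 ≈ 0.94915.
Under H₀, SE = √(0.96·0.04/295) = √(0.000130169) = 0.01141.
z = (0.94915 − 0.96)/0.01141 = -0.01085/0.01141 = -0.951.
Two-sided p-value ≈ 2·Φ(−0.951) = 0.3417. With α = 0.01, fail to reject H₀.

z = -0.951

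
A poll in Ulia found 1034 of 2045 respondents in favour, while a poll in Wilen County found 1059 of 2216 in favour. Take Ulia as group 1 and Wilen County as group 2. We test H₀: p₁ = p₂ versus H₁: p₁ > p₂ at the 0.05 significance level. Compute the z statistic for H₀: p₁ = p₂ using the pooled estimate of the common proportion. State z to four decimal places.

z = 1.8093

p̂₁ = 1034/2045 ≈ 0.505623, p̂₂ = 1059/2216 ≈ 0.477888.
Pooled p̂ = (1034+1059)/(2045+2216) = 2093/4261 = 0.491199.
SE = √(p̂(1−p̂)(1/n₁+1/n₂)) = √(0.491199·0.508801·0.000940261) = √(0.000234992) = 0.015329.
z = (0.505623 − 0.477888)/0.015329 = 0.027735/0.015329 = 1.8093.
p-value = P(Z > 1.809) ≈ 0.0352, so at α = 0.05 we reject H₀.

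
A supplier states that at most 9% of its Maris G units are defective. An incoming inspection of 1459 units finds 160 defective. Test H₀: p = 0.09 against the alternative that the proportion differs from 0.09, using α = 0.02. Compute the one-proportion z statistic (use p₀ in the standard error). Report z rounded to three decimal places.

p̂ = 160/1459 ≈ 0.10966.
Under H₀, SE = √(0.09·0.91/1459) = √(5.61343e-05) = 0.00749.
z = (0.10966 − 0.09)/0.00749 = 0.01966/0.00749 = 2.625.
p-value = 2·P(Z > 2.625) ≈ 0.0087, so at α = 0.02 we reject H₀.

z = 2.625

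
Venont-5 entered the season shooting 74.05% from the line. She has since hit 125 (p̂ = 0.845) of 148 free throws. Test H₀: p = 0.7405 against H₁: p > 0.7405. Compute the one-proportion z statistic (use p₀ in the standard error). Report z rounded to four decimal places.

z = 2.8889

p̂ = 125/148 ≈ 0.844595.
Under H₀, SE = √(0.7405·0.2595/148) = √(0.00129838) = 0.036033.
z = (0.844595 − 0.7405)/0.036033 = 0.104095/0.036033 = 2.8889.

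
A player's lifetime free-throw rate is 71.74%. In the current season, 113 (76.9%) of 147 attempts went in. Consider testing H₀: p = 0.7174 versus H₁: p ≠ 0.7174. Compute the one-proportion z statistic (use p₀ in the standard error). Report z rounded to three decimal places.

p̂ = 113/147 ≈ 0.76871.
Standard error under H₀: √(0.7174×0.2826/147) = 0.03714.
z = (0.76871 − 0.7174)/0.03714 = 0.05131/0.03714 = 1.382.
Two-sided p-value ≈ 2·Φ(−1.382) = 0.1671.

z = 1.382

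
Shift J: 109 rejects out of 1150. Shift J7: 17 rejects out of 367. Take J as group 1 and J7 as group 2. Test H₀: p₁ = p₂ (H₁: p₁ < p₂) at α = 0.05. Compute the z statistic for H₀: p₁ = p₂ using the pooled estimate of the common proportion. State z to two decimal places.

z = 2.93

p̂₁ = 109/1150 ≈ 0.09478, p̂₂ = 17/367 ≈ 0.04632.
Pooled p̂ = (109+17)/(1150+367) = 126/1517 = 0.08306.
SE = √(p̂(1−p̂)(1/n₁+1/n₂)) = √(0.08306·0.91694·0.00359436) = √(0.000273746) = 0.01655.
z = (0.09478 − 0.04632)/0.01655 = 0.04846/0.01655 = 2.93.
p-value = P(Z < 2.929) ≈ 0.9983; since p > α = 0.05, fail to reject H₀.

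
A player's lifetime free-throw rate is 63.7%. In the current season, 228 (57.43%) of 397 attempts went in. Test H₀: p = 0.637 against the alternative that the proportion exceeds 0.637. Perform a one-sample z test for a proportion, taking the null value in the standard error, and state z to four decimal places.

p̂ = 228/397 = 0.574307.
SE = √(p₀(1−p₀)/n) = √(0.23123/397) = 0.024134.
z = (0.574307 − 0.637)/0.024134 = -0.062693/0.024134 = -2.5977.
p-value = P(Z > -2.598) ≈ 0.9953.

z = -2.5977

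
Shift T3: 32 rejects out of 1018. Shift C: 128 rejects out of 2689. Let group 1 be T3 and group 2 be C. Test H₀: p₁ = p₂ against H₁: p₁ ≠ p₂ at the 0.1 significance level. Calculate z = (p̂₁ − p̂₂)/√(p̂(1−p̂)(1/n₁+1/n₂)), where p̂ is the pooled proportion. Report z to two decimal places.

z = -2.16

p̂₁ = 32/1018 ≈ 0.0314, p̂₂ = 128/2689 ≈ 0.0476.
Pooled p̂ = (32+128)/(1018+2689) = 160/3707 = 0.0432.
SE = √(0.0412987 × 0.0013542) = 0.0075.
z = (0.0314 − 0.0476)/0.0075 = -0.0162/0.0075 = -2.16.
p-value = 2·P(Z > 2.162) ≈ 0.0306; since p < α = 0.1, reject H₀.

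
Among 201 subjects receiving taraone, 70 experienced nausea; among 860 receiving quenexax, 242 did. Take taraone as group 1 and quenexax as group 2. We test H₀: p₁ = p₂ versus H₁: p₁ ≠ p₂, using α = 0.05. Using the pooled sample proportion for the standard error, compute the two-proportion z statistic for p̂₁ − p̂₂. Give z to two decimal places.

z = 1.87

p̂₁ = 70/201 ≈ 0.3483, p̂₂ = 242/860 ≈ 0.2814.
Pooled p̂ = (70+242)/(201+860) = 312/1061 = 0.2941.
SE = √(0.20759 × 0.00613792) = 0.0357.
z = (0.3483 − 0.2814)/0.0357 = 0.0669/0.0357 = 1.87.
p-value = 2·P(Z > 1.873) ≈ 0.0610; since p > α = 0.05, fail to reject H₀.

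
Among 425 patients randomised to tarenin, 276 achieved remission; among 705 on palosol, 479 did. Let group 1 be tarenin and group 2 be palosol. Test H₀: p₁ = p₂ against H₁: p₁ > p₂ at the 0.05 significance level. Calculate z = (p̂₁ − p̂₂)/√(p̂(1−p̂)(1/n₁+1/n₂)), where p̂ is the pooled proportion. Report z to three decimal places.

z = -1.038

p̂₁ = 276/425 ≈ 0.64941, p̂₂ = 479/705 ≈ 0.67943.
Pooled p̂ = (276+479)/(425+705) = 755/1130 = 0.66814.
SE = √(0.221728 × 0.00377138) = 0.02892.
z = (0.64941 − 0.67943)/0.02892 = -0.03002/0.02892 = -1.038.
p-value = P(Z > -1.038) ≈ 0.8504, so at α = 0.05 we fail to reject H₀.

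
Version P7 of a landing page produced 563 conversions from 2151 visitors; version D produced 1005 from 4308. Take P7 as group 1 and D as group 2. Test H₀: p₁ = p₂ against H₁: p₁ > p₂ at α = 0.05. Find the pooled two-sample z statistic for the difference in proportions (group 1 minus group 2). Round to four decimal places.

z = 2.5135

p̂₁ = 563/2151 = 0.2617387, p̂₂ = 1005/4308 = 0.2332869.
Pooled p̂ = (563+1005)/(2151+4308) = 1568/6459 = 0.2427620.
SE = √(p̂(1−p̂)(1/n₁+1/n₂)) = √(0.2427620·0.7572380·0.000697026) = √(0.000128133) = 0.0113196.
z = (0.2617387 − 0.2332869)/0.0113196 = 0.0284518/0.0113196 = 2.5135.
p-value = P(Z > 2.513) ≈ 0.0060, so at α = 0.05 we reject H₀.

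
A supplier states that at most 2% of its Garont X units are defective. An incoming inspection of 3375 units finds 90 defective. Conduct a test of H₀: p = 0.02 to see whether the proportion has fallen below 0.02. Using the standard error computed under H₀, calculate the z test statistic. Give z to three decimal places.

p̂ = 90/3375 ≈ 0.026667.
Standard error under H₀: √(0.02×0.98/3375) = 0.002410.
z = (0.026667 − 0.02)/0.002410 = 0.006667/0.002410 = 2.766.

z = 2.766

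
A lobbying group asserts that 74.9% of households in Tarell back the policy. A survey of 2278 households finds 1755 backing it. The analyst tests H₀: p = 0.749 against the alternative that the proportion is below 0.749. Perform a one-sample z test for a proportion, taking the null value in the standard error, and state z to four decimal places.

z = 2.3571

p̂ = 1755/2278 = 0.77041264.
Under H₀, SE = √(0.749·0.251/2278) = √(8.25281e-05) = 0.00908450.
z = (0.77041264 − 0.749)/0.00908450 = 0.02141264/0.00908450 = 2.3571.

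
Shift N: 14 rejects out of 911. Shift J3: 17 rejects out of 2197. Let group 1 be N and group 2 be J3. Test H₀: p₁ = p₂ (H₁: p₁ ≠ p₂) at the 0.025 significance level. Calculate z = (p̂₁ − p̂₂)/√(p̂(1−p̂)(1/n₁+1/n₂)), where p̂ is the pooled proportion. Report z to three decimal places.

p̂₁ = 14/911 ≈ 0.015368, p̂₂ = 17/2197 ≈ 0.007738.
Pooled p̂ = (14+17)/(911+2197) = 31/3108 = 0.009974.
SE = √(p̂(1−p̂)(1/n₁+1/n₂)) = √(0.009974·0.990026·0.00155286) = √(1.53342e-05) = 0.003916.
z = (0.015368 − 0.007738)/0.003916 = 0.007630/0.003916 = 1.948.
p-value = 2·P(Z > 1.948) ≈ 0.0514, so at α = 0.025 we fail to reject H₀.

z = 1.948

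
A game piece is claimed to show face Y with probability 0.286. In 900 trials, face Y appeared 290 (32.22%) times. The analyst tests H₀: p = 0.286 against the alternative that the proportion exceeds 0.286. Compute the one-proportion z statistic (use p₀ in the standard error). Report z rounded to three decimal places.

p̂ = 290/900 ≈ 0.32222.
SE = √(p₀(1−p₀)/n) = √(0.2042/900) = 0.01506.
z = (0.32222 − 0.286)/0.01506 = 0.03622/0.01506 = 2.405.
p-value = P(Z > 2.405) ≈ 0.0081.

z = 2.405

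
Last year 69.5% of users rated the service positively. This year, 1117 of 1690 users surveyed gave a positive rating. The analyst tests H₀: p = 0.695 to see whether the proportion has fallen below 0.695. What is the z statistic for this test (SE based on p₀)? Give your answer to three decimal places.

z = -3.041

p̂ = 1117/1690 ≈ 0.6609467.
Under H₀, SE = √(0.695·0.305/1690) = √(0.000125429) = 0.0111995.
z = (0.6609467 − 0.695)/0.0111995 = -0.0340533/0.0111995 = -3.041.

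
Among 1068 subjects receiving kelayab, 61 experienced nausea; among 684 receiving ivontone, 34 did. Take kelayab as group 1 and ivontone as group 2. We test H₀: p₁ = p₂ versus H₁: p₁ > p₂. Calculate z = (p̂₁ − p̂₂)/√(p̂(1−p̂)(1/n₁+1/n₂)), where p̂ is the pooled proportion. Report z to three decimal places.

z = 0.668

p̂₁ = 61/1068 ≈ 0.05712, p̂₂ = 34/684 ≈ 0.04971.
Pooled p̂ = (61+34)/(1068+684) = 95/1752 = 0.05422.
SE = √(p̂(1−p̂)(1/n₁+1/n₂)) = √(0.05422·0.94578·0.00239832) = √(0.000122994) = 0.01109.
z = (0.05712 − 0.04971)/0.01109 = 0.00741/0.01109 = 0.668.
p-value = P(Z > 0.668) ≈ 0.2521.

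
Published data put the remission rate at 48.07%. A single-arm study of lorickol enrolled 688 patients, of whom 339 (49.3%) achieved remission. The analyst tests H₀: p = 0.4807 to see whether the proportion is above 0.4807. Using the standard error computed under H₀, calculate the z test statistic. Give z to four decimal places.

z = 0.6317

p̂ = 339/688 ≈ 0.492733.
SE = √(p₀(1−p₀)/n) = √(0.24963/688) = 0.019048.
z = (0.492733 − 0.4807)/0.019048 = 0.012033/0.019048 = 0.6317.
p-value = P(Z > 0.632) ≈ 0.2638.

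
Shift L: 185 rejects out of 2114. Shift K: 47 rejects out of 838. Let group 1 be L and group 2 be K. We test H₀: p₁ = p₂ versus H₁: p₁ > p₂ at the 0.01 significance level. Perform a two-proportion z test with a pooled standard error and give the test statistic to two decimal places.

p̂₁ = 185/2114 ≈ 0.08751, p̂₂ = 47/838 ≈ 0.05609.
Pooled p̂ = (185+47)/(2114+838) = 232/2952 = 0.07859.
SE = √(0.0724143 × 0.00166635) = 0.01098.
z = (0.08751 − 0.05609)/0.01098 = 0.03142/0.01098 = 2.86.
p-value = P(Z > 2.861) ≈ 0.0021; since p < α = 0.01, reject H₀.

z = 2.86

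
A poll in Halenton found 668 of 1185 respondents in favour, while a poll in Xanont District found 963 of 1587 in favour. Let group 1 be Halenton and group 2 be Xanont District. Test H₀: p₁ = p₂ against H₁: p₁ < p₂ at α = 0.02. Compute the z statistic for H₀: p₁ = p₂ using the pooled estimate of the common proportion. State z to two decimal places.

z = -2.28

p̂₁ = 668/1185 ≈ 0.5637, p̂₂ = 963/1587 ≈ 0.6068.
Pooled p̂ = (668+963)/(1185+1587) = 1631/2772 = 0.5884.
SE = √(p̂(1−p̂)(1/n₁+1/n₂)) = √(0.5884·0.4116·0.001474) = √(0.000356986) = 0.0189.
z = (0.5637 − 0.6068)/0.0189 = -0.0431/0.0189 = -2.28.
p-value = P(Z < -2.281) ≈ 0.0113, so at α = 0.02 we reject H₀.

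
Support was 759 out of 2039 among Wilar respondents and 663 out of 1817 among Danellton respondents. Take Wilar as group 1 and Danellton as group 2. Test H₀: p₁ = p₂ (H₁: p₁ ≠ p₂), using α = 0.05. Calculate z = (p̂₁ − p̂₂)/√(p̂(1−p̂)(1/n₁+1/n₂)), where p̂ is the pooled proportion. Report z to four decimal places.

z = 0.4725

p̂₁ = 759/2039 ≈ 0.372241, p̂₂ = 663/1817 ≈ 0.364887.
Pooled p̂ = (759+663)/(2039+1817) = 1422/3856 = 0.368776.
SE = √(0.23278 × 0.00104079) = 0.015565.
z = (0.372241 − 0.364887)/0.015565 = 0.007354/0.015565 = 0.4725.
p-value = 2·P(Z > 0.472) ≈ 0.6366; since p > α = 0.05, fail to reject H₀.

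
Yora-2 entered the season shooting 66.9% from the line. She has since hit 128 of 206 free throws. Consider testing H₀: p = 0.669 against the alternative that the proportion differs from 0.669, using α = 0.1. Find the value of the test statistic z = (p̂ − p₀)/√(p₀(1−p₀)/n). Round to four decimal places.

p̂ = 128/206 = 0.621359.
Under H₀, SE = √(0.669·0.331/206) = √(0.00107495) = 0.032786.
z = (0.621359 − 0.669)/0.032786 = -0.047641/0.032786 = -1.4531.
p-value = 2·P(Z > 1.453) ≈ 0.1462. With α = 0.1, fail to reject H₀.

z = -1.4531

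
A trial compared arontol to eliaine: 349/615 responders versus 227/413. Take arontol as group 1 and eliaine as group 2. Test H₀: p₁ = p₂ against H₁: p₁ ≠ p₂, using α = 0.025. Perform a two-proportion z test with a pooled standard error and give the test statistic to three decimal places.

z = 0.565

p̂₁ = 349/615 = 0.56748, p̂₂ = 227/413 = 0.54964.
Pooled p̂ = (349+227)/(615+413) = 576/1028 = 0.56031.
SE = √(0.246363 × 0.00404732) = 0.03158.
z = (0.56748 − 0.54964)/0.03158 = 0.01784/0.03158 = 0.565.
Two-sided p-value ≈ 2·Φ(−0.565) = 0.5720, so at α = 0.025 we fail to reject H₀.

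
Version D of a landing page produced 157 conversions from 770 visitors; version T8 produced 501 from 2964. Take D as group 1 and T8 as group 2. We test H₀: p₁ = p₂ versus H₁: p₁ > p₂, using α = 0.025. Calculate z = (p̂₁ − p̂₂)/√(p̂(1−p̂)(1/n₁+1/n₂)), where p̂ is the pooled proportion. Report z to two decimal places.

z = 2.26

p̂₁ = 157/770 = 0.20390, p̂₂ = 501/2964 = 0.16903.
Pooled p̂ = (157+501)/(770+2964) = 658/3734 = 0.17622.
SE = √(0.145166 × 0.00163608) = 0.01541.
z = (0.20390 − 0.16903)/0.01541 = 0.03487/0.01541 = 2.26.
p-value = P(Z > 2.263) ≈ 0.0118. With α = 0.025, reject H₀.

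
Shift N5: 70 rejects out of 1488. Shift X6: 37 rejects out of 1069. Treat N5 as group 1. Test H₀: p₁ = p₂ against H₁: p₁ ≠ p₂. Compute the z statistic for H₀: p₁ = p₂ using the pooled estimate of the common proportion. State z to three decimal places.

p̂₁ = 70/1488 = 0.04704, p̂₂ = 37/1069 = 0.03461.
Pooled p̂ = (70+37)/(1488+1069) = 107/2557 = 0.04185.
SE = √(p̂(1−p̂)(1/n₁+1/n₂)) = √(0.04185·0.95815·0.0016075) = √(6.44523e-05) = 0.00803.
z = (0.04704 − 0.03461)/0.00803 = 0.01243/0.00803 = 1.548.
Two-sided p-value ≈ 2·Φ(−1.548) = 0.1215.

z = 1.548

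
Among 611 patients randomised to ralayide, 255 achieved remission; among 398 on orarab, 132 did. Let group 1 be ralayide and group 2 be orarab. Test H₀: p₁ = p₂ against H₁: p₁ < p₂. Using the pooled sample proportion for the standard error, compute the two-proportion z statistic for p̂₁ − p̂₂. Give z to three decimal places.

p̂₁ = 255/611 ≈ 0.41735, p̂₂ = 132/398 ≈ 0.33166.
Pooled p̂ = (255+132)/(611+398) = 387/1009 = 0.38355.
SE = √(0.236439 × 0.00414922) = 0.03132.
z = (0.41735 − 0.33166)/0.03132 = 0.08569/0.03132 = 2.736.
p-value = P(Z < 2.736) ≈ 0.9969.

z = 2.736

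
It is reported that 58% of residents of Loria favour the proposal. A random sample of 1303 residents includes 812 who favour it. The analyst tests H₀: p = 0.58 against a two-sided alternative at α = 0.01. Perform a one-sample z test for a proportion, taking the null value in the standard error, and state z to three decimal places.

z = 3.158

p̂ = 812/1303 = 0.623177.
SE = √(p₀(1−p₀)/n) = √(0.2436/1303) = 0.013673.
z = (0.623177 − 0.58)/0.013673 = 0.043177/0.013673 = 3.158.
p-value = 2·P(Z > 3.158) ≈ 0.0016, so at α = 0.01 we reject H₀.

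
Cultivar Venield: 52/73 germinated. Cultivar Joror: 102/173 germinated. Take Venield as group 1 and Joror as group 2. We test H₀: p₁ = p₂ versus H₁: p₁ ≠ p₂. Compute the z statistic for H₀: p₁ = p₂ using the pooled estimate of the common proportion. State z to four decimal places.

p̂₁ = 52/73 = 0.712329, p̂₂ = 102/173 = 0.589595.
Pooled p̂ = (52+102)/(73+173) = 154/246 = 0.626016.
SE = √(p̂(1−p̂)(1/n₁+1/n₂)) = √(0.626016·0.373984·0.019479) = √(0.00456042) = 0.067531.
z = (0.712329 − 0.589595)/0.067531 = 0.122734/0.067531 = 1.8174.

z = 1.8174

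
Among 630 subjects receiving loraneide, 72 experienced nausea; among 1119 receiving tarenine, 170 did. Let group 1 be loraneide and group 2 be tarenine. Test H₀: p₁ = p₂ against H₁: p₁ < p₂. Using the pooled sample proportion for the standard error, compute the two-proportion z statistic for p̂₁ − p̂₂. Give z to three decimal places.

p̂₁ = 72/630 ≈ 0.11429, p̂₂ = 170/1119 ≈ 0.15192.
Pooled p̂ = (72+170)/(630+1119) = 242/1749 = 0.13836.
SE = √(0.11922 × 0.00248096) = 0.01720.
z = (0.11429 − 0.15192)/0.01720 = -0.03763/0.01720 = -2.188.
p-value = P(Z < -2.188) ≈ 0.0143.

z = -2.188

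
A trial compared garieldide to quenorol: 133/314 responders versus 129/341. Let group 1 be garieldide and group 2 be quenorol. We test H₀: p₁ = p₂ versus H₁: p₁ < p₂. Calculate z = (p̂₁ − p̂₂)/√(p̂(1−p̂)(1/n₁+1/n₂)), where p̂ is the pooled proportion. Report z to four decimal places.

p̂₁ = 133/314 = 0.423567, p̂₂ = 129/341 = 0.378299.
Pooled p̂ = (133+129)/(314+341) = 262/655 = 0.400000.
SE = √(p̂(1−p̂)(1/n₁+1/n₂)) = √(0.400000·0.600000·0.00611726) = √(0.00146814) = 0.038316.
z = (0.423567 − 0.378299)/0.038316 = 0.045268/0.038316 = 1.1814.
p-value = P(Z < 1.181) ≈ 0.8813.

z = 1.1814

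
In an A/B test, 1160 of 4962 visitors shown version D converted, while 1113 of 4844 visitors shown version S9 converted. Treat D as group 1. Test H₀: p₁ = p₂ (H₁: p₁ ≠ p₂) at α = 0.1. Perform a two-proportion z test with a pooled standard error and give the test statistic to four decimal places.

z = 0.4702

p̂₁ = 1160/4962 = 0.2337767, p̂₂ = 1113/4844 = 0.2297688.
Pooled p̂ = (1160+1113)/(4962+4844) = 2273/9806 = 0.2317969.
SE = √(0.178067 × 0.000407973) = 0.0085233.
z = (0.2337767 − 0.2297688)/0.0085233 = 0.0040079/0.0085233 = 0.4702.
p-value = 2·P(Z > 0.470) ≈ 0.6382; since p > α = 0.1, fail to reject H₀.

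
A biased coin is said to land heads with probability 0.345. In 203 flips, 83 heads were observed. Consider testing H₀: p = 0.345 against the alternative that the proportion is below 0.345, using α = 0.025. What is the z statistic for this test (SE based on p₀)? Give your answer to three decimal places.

p̂ = 83/203 = 0.408867.
SE = √(p₀(1−p₀)/n) = √(0.22597/203) = 0.033364.
z = (0.408867 − 0.345)/0.033364 = 0.063867/0.033364 = 1.914.
p-value = P(Z < 1.914) ≈ 0.9722. With α = 0.025, fail to reject H₀.

z = 1.914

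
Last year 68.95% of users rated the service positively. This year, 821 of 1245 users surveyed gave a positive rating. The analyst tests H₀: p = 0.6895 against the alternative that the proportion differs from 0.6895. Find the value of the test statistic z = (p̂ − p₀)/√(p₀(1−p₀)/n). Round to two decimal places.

p̂ = 821/1245 ≈ 0.65944.
SE = √(p₀(1−p₀)/n) = √(0.21409/1245) = 0.01311.
z = (0.65944 − 0.6895)/0.01311 = -0.03006/0.01311 = -2.29.
Two-sided p-value ≈ 2·Φ(−2.292) = 0.0219.

z = -2.29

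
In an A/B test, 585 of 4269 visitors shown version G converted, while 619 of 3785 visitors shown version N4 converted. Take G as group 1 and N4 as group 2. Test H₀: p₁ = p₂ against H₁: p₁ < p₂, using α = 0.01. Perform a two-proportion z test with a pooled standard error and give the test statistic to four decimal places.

z = -3.3295

p̂₁ = 585/4269 = 0.137034, p̂₂ = 619/3785 = 0.163540.
Pooled p̂ = (585+619)/(4269+3785) = 1204/8054 = 0.149491.
SE = √(p̂(1−p̂)(1/n₁+1/n₂)) = √(0.149491·0.850509·0.000498448) = √(6.33743e-05) = 0.007961.
z = (0.137034 − 0.163540)/0.007961 = -0.026506/0.007961 = -3.3295.
p-value = P(Z < -3.330) ≈ 0.0004; since p < α = 0.01, reject H₀.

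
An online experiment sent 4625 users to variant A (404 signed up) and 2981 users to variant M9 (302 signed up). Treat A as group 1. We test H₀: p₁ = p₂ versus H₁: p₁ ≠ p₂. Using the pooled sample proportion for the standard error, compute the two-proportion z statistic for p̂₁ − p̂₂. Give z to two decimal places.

p̂₁ = 404/4625 = 0.08735, p̂₂ = 302/2981 = 0.10131.
Pooled p̂ = (404+302)/(4625+2981) = 706/7606 = 0.09282.
SE = √(p̂(1−p̂)(1/n₁+1/n₂)) = √(0.09282·0.90718·0.000551674) = √(4.64541e-05) = 0.00682.
z = (0.08735 − 0.10131)/0.00682 = -0.01396/0.00682 = -2.05.

z = -2.05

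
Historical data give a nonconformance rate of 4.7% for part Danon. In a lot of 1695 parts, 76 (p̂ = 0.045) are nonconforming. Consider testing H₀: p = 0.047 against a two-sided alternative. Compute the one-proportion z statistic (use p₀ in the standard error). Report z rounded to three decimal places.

z = -0.421

p̂ = 76/1695 = 0.044838.
Under H₀, SE = √(0.047·0.953/1695) = √(2.64254e-05) = 0.005141.
z = (0.044838 − 0.047)/0.005141 = -0.002162/0.005141 = -0.421.
Two-sided p-value ≈ 2·Φ(−0.421) = 0.6740.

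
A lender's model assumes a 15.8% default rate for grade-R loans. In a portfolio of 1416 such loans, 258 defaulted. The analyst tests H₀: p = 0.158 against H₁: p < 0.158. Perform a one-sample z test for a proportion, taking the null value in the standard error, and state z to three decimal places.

z = 2.497

p̂ = 258/1416 ≈ 0.18220.
Under H₀, SE = √(0.158·0.842/1416) = √(9.3952e-05) = 0.00969.
z = (0.18220 − 0.158)/0.00969 = 0.02420/0.00969 = 2.497.
p-value = P(Z < 2.497) ≈ 0.9937.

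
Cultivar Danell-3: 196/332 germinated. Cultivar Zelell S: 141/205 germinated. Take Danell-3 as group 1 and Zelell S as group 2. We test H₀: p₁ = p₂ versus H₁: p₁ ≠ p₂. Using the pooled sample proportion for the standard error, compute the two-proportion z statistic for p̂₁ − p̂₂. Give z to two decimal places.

z = -2.27

p̂₁ = 196/332 ≈ 0.5904, p̂₂ = 141/205 ≈ 0.6878.
Pooled p̂ = (196+141)/(332+205) = 337/537 = 0.6276.
SE = √(p̂(1−p̂)(1/n₁+1/n₂)) = √(0.6276·0.3724·0.0078901) = √(0.00184414) = 0.0429.
z = (0.5904 − 0.6878)/0.0429 = -0.0974/0.0429 = -2.27.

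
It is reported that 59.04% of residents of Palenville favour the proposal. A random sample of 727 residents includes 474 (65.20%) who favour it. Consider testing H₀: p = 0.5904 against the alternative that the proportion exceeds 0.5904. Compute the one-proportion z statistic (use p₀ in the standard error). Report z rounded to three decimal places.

z = 3.377

p̂ = 474/727 ≈ 0.65199.
Standard error under H₀: √(0.5904×0.4096/727) = 0.01824.
z = (0.65199 − 0.5904)/0.01824 = 0.06159/0.01824 = 3.377.
p-value = P(Z > 3.377) ≈ 0.0004.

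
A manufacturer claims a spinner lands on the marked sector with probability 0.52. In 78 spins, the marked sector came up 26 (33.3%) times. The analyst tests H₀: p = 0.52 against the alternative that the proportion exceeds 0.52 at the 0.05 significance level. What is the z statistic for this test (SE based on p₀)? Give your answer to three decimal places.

z = -3.300

p̂ = 26/78 ≈ 0.33333.
Under H₀, SE = √(0.52·0.48/78) = √(0.0032) = 0.05657.
z = (0.33333 − 0.52)/0.05657 = -0.18667/0.05657 = -3.300.
p-value = P(Z > -3.300) ≈ 0.9995, so at α = 0.05 we fail to reject H₀.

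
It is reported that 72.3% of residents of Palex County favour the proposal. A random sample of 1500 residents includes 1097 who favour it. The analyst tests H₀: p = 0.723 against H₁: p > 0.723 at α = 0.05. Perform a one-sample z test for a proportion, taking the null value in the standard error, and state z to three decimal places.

z = 0.721

p̂ = 1097/1500 = 0.73133.
SE = √(p₀(1−p₀)/n) = √(0.20027/1500) = 0.01155.
z = (0.73133 − 0.723)/0.01155 = 0.00833/0.01155 = 0.721.
p-value = P(Z > 0.721) ≈ 0.2354; since p > α = 0.05, fail to reject H₀.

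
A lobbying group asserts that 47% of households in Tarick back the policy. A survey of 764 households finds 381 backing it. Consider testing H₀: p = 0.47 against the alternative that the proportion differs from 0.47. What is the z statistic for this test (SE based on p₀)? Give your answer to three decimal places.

p̂ = 381/764 = 0.49869.
Standard error under H₀: √(0.47×0.53/764) = 0.01806.
z = (0.49869 − 0.47)/0.01806 = 0.02869/0.01806 = 1.589.
Two-sided p-value ≈ 2·Φ(−1.589) = 0.1121.

z = 1.589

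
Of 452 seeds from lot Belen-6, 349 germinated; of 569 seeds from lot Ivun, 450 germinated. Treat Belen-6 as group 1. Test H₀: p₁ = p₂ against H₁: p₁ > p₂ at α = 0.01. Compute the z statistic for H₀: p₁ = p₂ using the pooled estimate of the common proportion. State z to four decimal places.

p̂₁ = 349/452 = 0.772124, p̂₂ = 450/569 = 0.790861.
Pooled p̂ = (349+450)/(452+569) = 799/1021 = 0.782566.
SE = √(p̂(1−p̂)(1/n₁+1/n₂)) = √(0.782566·0.217434·0.00396986) = √(0.000675497) = 0.025990.
z = (0.772124 − 0.790861)/0.025990 = -0.018737/0.025990 = -0.7209.
p-value = P(Z > -0.721) ≈ 0.7645, so at α = 0.01 we fail to reject H₀.

z = -0.7209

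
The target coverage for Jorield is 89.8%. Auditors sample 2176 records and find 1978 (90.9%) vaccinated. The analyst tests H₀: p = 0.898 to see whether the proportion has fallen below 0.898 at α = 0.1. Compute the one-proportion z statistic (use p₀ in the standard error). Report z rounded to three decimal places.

p̂ = 1978/2176 = 0.909007.
SE = √(p₀(1−p₀)/n) = √(0.091596/2176) = 0.006488.
z = (0.909007 − 0.898)/0.006488 = 0.011007/0.006488 = 1.697.
p-value = P(Z < 1.697) ≈ 0.9551; since p > α = 0.1, fail to reject H₀.

z = 1.697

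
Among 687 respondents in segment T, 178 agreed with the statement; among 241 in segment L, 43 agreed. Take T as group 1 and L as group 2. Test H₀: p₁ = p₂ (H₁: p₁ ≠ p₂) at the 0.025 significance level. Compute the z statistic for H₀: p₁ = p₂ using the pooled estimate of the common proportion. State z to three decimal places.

z = 2.530

p̂₁ = 178/687 ≈ 0.25910, p̂₂ = 43/241 ≈ 0.17842.
Pooled p̂ = (178+43)/(687+241) = 221/928 = 0.23815.
SE = √(p̂(1−p̂)(1/n₁+1/n₂)) = √(0.23815·0.76185·0.00560498) = √(0.00101693) = 0.03189.
z = (0.25910 − 0.17842)/0.03189 = 0.08068/0.03189 = 2.530.
p-value = 2·P(Z > 2.530) ≈ 0.0114, so at α = 0.025 we reject H₀.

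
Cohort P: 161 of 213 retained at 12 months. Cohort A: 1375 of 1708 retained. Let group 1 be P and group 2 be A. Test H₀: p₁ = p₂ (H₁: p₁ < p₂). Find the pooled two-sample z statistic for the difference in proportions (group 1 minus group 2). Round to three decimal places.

p̂₁ = 161/213 ≈ 0.75587, p̂₂ = 1375/1708 ≈ 0.80504.
Pooled p̂ = (161+1375)/(213+1708) = 1536/1921 = 0.79958.
SE = √(p̂(1−p̂)(1/n₁+1/n₂)) = √(0.79958·0.20042·0.00528032) = √(0.000846169) = 0.02909.
z = (0.75587 − 0.80504)/0.02909 = -0.04917/0.02909 = -1.690.
p-value = P(Z < -1.690) ≈ 0.0455.

z = -1.690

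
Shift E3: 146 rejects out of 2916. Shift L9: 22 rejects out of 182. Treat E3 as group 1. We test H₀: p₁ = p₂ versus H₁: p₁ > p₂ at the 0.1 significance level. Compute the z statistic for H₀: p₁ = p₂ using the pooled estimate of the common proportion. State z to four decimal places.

p̂₁ = 146/2916 ≈ 0.050069, p̂₂ = 22/182 ≈ 0.120879.
Pooled p̂ = (146+22)/(2916+182) = 168/3098 = 0.054229.
SE = √(0.0512878 × 0.00583744) = 0.017303.
z = (0.050069 − 0.120879)/0.017303 = -0.070810/0.017303 = -4.0924.
p-value = P(Z > -4.092) ≈ 1.0000. With α = 0.1, fail to reject H₀.

z = -4.0924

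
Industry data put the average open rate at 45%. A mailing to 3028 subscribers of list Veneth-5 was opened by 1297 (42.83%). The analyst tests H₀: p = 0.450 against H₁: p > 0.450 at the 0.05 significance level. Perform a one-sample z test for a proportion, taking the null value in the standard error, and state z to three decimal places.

p̂ = 1297/3028 = 0.42834.
SE = √(p₀(1−p₀)/n) = √(0.2475/3028) = 0.00904.
z = (0.42834 − 0.45)/0.00904 = -0.02166/0.00904 = -2.396.
p-value = P(Z > -2.396) ≈ 0.9917, so at α = 0.05 we fail to reject H₀.

z = -2.396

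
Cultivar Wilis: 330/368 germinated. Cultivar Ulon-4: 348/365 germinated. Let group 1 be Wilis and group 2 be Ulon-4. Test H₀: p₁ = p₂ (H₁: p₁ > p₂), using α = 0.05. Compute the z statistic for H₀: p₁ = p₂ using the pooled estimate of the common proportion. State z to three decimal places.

p̂₁ = 330/368 ≈ 0.89674, p̂₂ = 348/365 ≈ 0.95342.
Pooled p̂ = (330+348)/(368+365) = 678/733 = 0.92497.
SE = √(0.069404 × 0.00545712) = 0.01946.
z = (0.89674 − 0.95342)/0.01946 = -0.05668/0.01946 = -2.913.
p-value = P(Z > -2.913) ≈ 0.9982; since p > α = 0.05, fail to reject H₀.

z = -2.913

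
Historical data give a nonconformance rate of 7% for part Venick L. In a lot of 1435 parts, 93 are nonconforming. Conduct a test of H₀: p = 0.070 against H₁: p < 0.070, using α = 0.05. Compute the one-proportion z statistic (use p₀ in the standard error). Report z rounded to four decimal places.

p̂ = 93/1435 ≈ 0.0648084.
Under H₀, SE = √(0.07·0.93/1435) = √(4.53659e-05) = 0.0067354.
z = (0.0648084 − 0.07)/0.0067354 = -0.0051916/0.0067354 = -0.7708.
p-value = P(Z < -0.771) ≈ 0.2204; since p > α = 0.05, fail to reject H₀.

z = -0.7708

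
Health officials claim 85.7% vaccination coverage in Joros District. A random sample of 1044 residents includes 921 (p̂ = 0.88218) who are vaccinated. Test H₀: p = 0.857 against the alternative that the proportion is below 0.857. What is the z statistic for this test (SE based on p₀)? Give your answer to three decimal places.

z = 2.324

p̂ = 921/1044 = 0.8821839.
SE = √(p₀(1−p₀)/n) = √(0.12255/1044) = 0.0108345.
z = (0.8821839 − 0.857)/0.0108345 = 0.0251839/0.0108345 = 2.324.
p-value = P(Z < 2.324) ≈ 0.9899.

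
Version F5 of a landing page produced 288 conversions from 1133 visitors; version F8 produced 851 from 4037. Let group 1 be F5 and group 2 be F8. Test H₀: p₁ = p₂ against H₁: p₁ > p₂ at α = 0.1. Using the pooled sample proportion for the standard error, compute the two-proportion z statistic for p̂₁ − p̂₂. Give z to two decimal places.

z = 3.11

p̂₁ = 288/1133 = 0.25419, p̂₂ = 851/4037 = 0.21080.
Pooled p̂ = (288+851)/(1133+4037) = 1139/5170 = 0.22031.
SE = √(0.171773 × 0.00113032) = 0.01393.
z = (0.25419 − 0.21080)/0.01393 = 0.04339/0.01393 = 3.11.
p-value = P(Z > 3.114) ≈ 0.0009, so at α = 0.1 we reject H₀.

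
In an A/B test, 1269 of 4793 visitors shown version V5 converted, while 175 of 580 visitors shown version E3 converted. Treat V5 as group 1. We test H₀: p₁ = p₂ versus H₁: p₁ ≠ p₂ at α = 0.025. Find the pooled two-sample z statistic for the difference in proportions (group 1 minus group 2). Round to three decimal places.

p̂₁ = 1269/4793 ≈ 0.264761, p̂₂ = 175/580 ≈ 0.301724.
Pooled p̂ = (1269+175)/(4793+580) = 1444/5373 = 0.268751.
SE = √(0.196524 × 0.00193278) = 0.019489.
z = (0.264761 − 0.301724)/0.019489 = -0.036963/0.019489 = -1.897.
Two-sided p-value ≈ 2·Φ(−1.897) = 0.0579, so at α = 0.025 we fail to reject H₀.

z = -1.897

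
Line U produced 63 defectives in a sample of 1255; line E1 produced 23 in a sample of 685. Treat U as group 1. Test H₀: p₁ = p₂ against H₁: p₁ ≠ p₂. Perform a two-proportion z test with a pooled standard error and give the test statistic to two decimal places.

z = 1.70

p̂₁ = 63/1255 ≈ 0.05020, p̂₂ = 23/685 ≈ 0.03358.
Pooled p̂ = (63+23)/(1255+685) = 86/1940 = 0.04433.
SE = √(0.0423648 × 0.00225667) = 0.00978.
z = (0.05020 − 0.03358)/0.00978 = 0.01662/0.00978 = 1.70.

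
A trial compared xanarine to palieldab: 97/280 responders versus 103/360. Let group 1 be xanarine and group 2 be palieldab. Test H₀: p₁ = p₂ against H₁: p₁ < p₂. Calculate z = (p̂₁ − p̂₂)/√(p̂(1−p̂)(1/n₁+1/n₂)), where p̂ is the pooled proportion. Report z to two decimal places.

z = 1.63

p̂₁ = 97/280 ≈ 0.3464, p̂₂ = 103/360 ≈ 0.2861.
Pooled p̂ = (97+103)/(280+360) = 200/640 = 0.3125.
SE = √(0.214844 × 0.00634921) = 0.0369.
z = (0.3464 − 0.2861)/0.0369 = 0.0603/0.0369 = 1.63.
p-value = P(Z < 1.633) ≈ 0.9488.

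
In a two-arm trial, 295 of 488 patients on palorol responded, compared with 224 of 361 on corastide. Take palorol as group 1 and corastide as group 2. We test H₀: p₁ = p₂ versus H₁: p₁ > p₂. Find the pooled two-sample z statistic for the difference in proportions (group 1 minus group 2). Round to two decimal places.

p̂₁ = 295/488 ≈ 0.6045, p̂₂ = 224/361 ≈ 0.6205.
Pooled p̂ = (295+224)/(488+361) = 519/849 = 0.6113.
SE = √(0.237611 × 0.00481926) = 0.0338.
z = (0.6045 − 0.6205)/0.0338 = -0.0160/0.0338 = -0.47.
p-value = P(Z > -0.473) ≈ 0.6817.

z = -0.47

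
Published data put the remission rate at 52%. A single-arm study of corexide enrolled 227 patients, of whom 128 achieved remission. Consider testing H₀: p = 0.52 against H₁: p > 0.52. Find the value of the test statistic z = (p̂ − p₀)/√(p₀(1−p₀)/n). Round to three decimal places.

p̂ = 128/227 = 0.56388.
Standard error under H₀: √(0.52×0.48/227) = 0.03316.
z = (0.56388 − 0.52)/0.03316 = 0.04388/0.03316 = 1.323.
p-value = P(Z > 1.323) ≈ 0.0929.

z = 1.323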